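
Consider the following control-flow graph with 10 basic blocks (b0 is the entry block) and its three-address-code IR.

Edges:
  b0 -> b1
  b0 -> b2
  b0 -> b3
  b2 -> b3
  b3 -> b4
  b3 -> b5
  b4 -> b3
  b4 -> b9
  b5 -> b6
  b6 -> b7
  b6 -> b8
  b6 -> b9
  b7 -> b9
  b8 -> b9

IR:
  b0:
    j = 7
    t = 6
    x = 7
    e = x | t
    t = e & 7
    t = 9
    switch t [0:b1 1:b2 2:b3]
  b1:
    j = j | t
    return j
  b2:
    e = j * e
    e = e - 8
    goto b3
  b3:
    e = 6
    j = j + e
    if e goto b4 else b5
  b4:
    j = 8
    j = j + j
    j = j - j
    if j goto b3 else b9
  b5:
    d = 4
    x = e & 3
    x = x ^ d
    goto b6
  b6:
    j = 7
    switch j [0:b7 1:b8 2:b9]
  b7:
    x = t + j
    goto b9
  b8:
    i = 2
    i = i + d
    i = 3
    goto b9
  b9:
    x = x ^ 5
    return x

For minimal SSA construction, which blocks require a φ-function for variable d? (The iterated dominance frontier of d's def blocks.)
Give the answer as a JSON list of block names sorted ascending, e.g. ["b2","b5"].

idom tree: b1←b0 b2←b0 b3←b0 b4←b3 b5←b3 b6←b5 b7←b6 b8←b6 b9←b3
Dom∩ at merges:
  b3: preds {b0,b2,b4}: {b0} ∩ {b0,b2} ∩ {b0,b3,b4} = {b0}; idom=b0
  b9: preds {b4,b6,b7,b8}: {b0,b3,b4} ∩ {b0,b3,b5,b6} ∩ {b0,b3,b5,b6,b7} ∩ {b0,b3,b5,b6,b8} = {b0,b3}; idom=b3

Frontier:
  join b3 pred b0: · stop@b0
  join b3 pred b2: b2 stop@b0
  join b3 pred b4: b4→b3 stop@b0
  join b9 pred b4: b4 stop@b3
  join b9 pred b6: b6→b5 stop@b3
  join b9 pred b7: b7→b6→b5 stop@b3
  join b9 pred b8: b8→b6→b5 stop@b3
  b0: DF=∅
  b1: DF=∅
  b2: DF={b3}
  b3: DF={b3}
  b4: DF={b3,b9}
  b5: DF={b9}
  b6: DF={b9}
  b7: DF={b9}
  b8: DF={b9}
  b9: DF=∅

φ for d: defs {b5}
  DF⁺ = {b9}

Answer: ["b9"]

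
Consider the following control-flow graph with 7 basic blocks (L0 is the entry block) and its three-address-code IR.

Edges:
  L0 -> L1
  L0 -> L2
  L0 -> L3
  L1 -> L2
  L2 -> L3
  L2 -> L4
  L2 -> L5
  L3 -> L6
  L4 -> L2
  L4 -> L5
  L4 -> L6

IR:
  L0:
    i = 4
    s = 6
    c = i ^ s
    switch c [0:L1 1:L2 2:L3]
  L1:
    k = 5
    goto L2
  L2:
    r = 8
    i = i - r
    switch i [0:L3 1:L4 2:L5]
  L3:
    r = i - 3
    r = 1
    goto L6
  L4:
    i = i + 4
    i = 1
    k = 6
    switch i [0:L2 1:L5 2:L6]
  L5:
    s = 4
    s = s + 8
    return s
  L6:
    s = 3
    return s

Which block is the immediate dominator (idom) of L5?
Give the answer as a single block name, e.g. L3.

Answer: L2

Working:
idom tree: L1←L0 L2←L0 L3←L0 L4←L2 L5←L2 L6←L0
Join-block Dom:
  L2: preds {L0,L1,L4}: {L0} ∩ {L0,L1} ∩ {L0,L2,L4} = {L0}; idom=L0
  L3: preds {L0,L2}: {L0} ∩ {L0,L2} = {L0}; idom=L0
  L5: preds {L2,L4}: {L0,L2} ∩ {L0,L2,L4} = {L0,L2}; idom=L2
  L6: preds {L3,L4}: {L0,L3} ∩ {L0,L2,L4} = {L0}; idom=L0

idom(L5) = L2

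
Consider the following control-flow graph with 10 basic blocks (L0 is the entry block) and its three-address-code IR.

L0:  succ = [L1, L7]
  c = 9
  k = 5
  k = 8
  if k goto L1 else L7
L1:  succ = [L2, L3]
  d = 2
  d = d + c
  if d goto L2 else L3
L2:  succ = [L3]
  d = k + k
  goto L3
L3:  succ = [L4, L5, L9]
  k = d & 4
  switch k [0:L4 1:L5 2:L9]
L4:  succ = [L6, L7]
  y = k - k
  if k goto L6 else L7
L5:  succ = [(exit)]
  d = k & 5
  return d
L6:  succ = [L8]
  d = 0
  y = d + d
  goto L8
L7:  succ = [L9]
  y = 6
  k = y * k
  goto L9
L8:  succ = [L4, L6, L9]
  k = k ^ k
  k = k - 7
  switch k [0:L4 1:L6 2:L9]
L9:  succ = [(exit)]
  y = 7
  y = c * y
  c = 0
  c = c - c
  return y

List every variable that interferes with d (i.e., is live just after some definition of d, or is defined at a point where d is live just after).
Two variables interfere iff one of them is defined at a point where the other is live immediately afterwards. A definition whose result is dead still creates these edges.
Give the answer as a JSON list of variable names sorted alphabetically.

Answer: ["c", "k"]

Analysis:
def/use:
  L0: {c,k} / ∅
  L1: {d} / {c}
  L2: {d} / {k}
  L3: {k} / {d}
  L4: {y} / {k}
  L5: {d} / {k}
  L6: {d,y} / ∅
  L7: {k,y} / {k}
  L8: {k} / {k}
  L9: {c,y} / {c}

Live sets:
  L0: in=∅ out={c,k}
  L1: in={c,k} out={c,d,k}
  L2: in={c,k} out={c,d}
  L3: in={c,d} out={c,k}
  L4: in={c,k} out={c,k}
  L5: in={k} out=∅
  L6: in={c,k} out={c,k}
  L7: in={c,k} out={c}
  L8: in={c,k} out={c,k}
  L9: in={c} out=∅

Conflict graph:
  c↔{d,k,y}
  d↔{c,k}
  k↔{c,d,y}
  y↔{c,k}

N(d) = ["c", "k"]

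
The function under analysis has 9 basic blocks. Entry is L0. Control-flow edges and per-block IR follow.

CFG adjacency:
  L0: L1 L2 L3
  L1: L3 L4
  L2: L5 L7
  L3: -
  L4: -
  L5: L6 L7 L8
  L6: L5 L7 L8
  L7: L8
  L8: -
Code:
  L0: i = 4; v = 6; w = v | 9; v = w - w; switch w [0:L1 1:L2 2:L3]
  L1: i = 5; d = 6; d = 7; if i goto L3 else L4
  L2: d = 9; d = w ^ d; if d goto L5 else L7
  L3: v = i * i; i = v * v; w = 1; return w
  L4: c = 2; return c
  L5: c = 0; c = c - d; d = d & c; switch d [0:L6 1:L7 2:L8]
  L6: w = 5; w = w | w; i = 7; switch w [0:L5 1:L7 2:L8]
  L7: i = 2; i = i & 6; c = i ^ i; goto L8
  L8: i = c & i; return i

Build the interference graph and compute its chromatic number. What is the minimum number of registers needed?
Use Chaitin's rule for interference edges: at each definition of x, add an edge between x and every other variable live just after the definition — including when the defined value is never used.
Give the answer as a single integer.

Answer: 4

Working:
Block summaries:
  L0: def={i,v,w} ue=∅
  L1: def={d,i} ue=∅
  L2: def={d} ue={w}
  L3: def={i,v,w} ue={i}
  L4: def={c} ue=∅
  L5: def={c,d} ue={d}
  L6: def={i,w} ue=∅
  L7: def={c,i} ue=∅
  L8: def={i} ue={c,i}

Backward fixpoint:
  L0 li=∅ lo={i,w}
  L1 li=∅ lo={i}
  L2 li={i,w} lo={d,i}
  L3 li={i} lo=∅
  L4 li=∅ lo=∅
  L5 li={d,i} lo={c,d,i}
  L6 li={c,d} lo={c,d,i}
  L7 li=∅ lo={c,i}
  L8 li={c,i} lo=∅

Conflict graph:
  c — {d,i,w}
  d — {c,i,w}
  i — {c,d,v,w}
  v — {i,w}
  w — {c,d,i,v}

Colouring:
  lower bound: {c,d,i,w} mutually conflict ⇒ χ ≥ 4
  assign c→R2 d→R3 i→R0 v→R2 w→R1 — no edge inside a register ⇒ χ ≤ 4
  χ = 4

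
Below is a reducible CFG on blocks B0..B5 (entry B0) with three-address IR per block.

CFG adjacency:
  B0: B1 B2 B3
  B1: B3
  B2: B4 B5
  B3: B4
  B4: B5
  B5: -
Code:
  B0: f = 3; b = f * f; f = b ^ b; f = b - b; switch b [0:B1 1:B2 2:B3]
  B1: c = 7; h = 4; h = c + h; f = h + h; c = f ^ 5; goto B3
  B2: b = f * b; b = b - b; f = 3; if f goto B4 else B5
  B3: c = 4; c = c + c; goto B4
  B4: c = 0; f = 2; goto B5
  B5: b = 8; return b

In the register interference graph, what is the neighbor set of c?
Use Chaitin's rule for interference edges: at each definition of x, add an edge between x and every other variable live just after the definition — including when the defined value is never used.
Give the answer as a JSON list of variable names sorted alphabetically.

Answer: ["h"]

Working:
def/use:
  B0: def={b,f} ue=∅
  B1: def={c,f,h} ue=∅
  B2: def={b,f} ue={b,f}
  B3: def={c} ue=∅
  B4: def={c,f} ue=∅
  B5: def={b} ue=∅

Live sets:
  B0: in=∅ out={b,f}
  B1: in=∅ out=∅
  B2: in={b,f} out=∅
  B3: in=∅ out=∅
  B4: in=∅ out=∅
  B5: in=∅ out=∅

Interference:
  b — {f}
  c — {h}
  f — {b}
  h — {c}

N(c) = ["h"]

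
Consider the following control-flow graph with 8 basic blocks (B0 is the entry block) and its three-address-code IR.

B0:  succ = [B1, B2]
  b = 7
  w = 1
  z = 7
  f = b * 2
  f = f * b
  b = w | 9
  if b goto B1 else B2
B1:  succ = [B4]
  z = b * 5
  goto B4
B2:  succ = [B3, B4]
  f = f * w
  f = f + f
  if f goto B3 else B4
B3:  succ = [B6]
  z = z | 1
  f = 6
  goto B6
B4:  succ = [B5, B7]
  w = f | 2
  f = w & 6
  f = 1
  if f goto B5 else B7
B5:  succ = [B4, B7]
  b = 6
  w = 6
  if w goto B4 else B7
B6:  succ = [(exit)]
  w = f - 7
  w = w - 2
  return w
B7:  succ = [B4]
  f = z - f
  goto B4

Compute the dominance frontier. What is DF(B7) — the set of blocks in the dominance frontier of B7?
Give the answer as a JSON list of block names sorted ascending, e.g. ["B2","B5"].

idom tree: B1←B0 B2←B0 B3←B2 B4←B0 B5←B4 B6←B3 B7←B4
Dom∩ at merges:
  B4: preds {B1,B2,B5,B7}: {B0,B1} ∩ {B0,B2} ∩ {B0,B4,B5} ∩ {B0,B4,B7} = {B0}; idom=B0
  B7: preds {B4,B5}: {B0,B4} ∩ {B0,B4,B5} = {B0,B4}; idom=B4

Frontier:
  B4←B1: walk B1 to B0
  B4←B2: walk B2 to B0
  B4←B5: walk B5→B4 to B0
  B4←B7: walk B7→B4 to B0
  B7←B4: walk · to B4
  B7←B5: walk B5 to B4
  DF(B0)=∅
  DF(B1)={B4}
  DF(B2)={B4}
  DF(B3)=∅
  DF(B4)={B4}
  DF(B5)={B4,B7}
  DF(B6)=∅
  DF(B7)={B4}

DF(B7) = ["B4"]

Answer: ["B4"]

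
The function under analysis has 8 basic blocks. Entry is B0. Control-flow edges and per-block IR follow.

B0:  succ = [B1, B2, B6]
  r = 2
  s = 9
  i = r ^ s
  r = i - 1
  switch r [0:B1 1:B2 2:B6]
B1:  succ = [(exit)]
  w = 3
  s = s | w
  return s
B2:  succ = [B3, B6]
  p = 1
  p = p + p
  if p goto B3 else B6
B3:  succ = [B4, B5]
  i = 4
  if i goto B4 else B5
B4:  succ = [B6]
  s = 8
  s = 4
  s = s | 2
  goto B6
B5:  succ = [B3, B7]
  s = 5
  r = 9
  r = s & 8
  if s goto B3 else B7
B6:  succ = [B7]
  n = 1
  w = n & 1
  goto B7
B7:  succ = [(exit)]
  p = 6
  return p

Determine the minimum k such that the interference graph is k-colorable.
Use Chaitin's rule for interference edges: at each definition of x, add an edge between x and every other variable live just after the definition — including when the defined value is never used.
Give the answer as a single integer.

Answer: 2

Derivation:
Per-block:
  B0: def={i,r,s} ue=∅
  B1: def={s,w} ue={s}
  B2: def={p} ue=∅
  B3: def={i} ue=∅
  B4: def={s} ue=∅
  B5: def={r,s} ue=∅
  B6: def={n,w} ue=∅
  B7: def={p} ue=∅

Liveness:
  B0 li=∅ lo={s}
  B1 li={s} lo=∅
  B2 li=∅ lo=∅
  B3 li=∅ lo=∅
  B4 li=∅ lo=∅
  B5 li=∅ lo=∅
  B6 li=∅ lo=∅
  B7 li=∅ lo=∅

Conflict graph:
  i — {s}
  n — ∅
  p — ∅
  r — {s}
  s — {i,r,w}
  w — {s}

Chromatic number:
  clique {i,s} ⇒ need ≥ 2
  assign i→r1 n→r0 p→r0 r→r1 s→r0 w→r1 — no edge inside a register ⇒ χ ≤ 2
  χ = 2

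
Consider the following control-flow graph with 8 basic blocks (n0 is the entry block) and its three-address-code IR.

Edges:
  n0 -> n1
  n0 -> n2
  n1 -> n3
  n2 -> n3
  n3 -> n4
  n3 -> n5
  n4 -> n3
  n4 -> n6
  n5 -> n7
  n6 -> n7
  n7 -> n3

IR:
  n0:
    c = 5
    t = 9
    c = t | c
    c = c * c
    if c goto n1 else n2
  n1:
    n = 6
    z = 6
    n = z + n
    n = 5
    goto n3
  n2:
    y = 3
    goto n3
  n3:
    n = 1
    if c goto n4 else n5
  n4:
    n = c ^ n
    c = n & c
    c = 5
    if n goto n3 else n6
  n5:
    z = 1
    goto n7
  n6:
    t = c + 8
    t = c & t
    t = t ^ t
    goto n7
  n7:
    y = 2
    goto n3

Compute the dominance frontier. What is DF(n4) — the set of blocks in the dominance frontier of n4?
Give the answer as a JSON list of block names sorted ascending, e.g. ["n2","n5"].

idom tree: n1←n0 n2←n0 n3←n0 n4←n3 n5←n3 n6←n4 n7←n3
Dom∩ at merges:
  n3: preds {n1,n2,n4,n7}: {n0,n1} ∩ {n0,n2} ∩ {n0,n3,n4} ∩ {n0,n3,n7} = {n0}; idom=n0
  n7: preds {n5,n6}: {n0,n3,n5} ∩ {n0,n3,n4,n6} = {n0,n3}; idom=n3

Frontier:
  join n3 pred n1: n1 stop@n0
  join n3 pred n2: n2 stop@n0
  join n3 pred n4: n4→n3 stop@n0
  join n3 pred n7: n7→n3 stop@n0
  join n7 pred n5: n5 stop@n3
  join n7 pred n6: n6→n4 stop@n3
  n0: DF=∅
  n1: DF={n3}
  n2: DF={n3}
  n3: DF={n3}
  n4: DF={n3,n7}
  n5: DF={n7}
  n6: DF={n7}
  n7: DF={n3}

DF(n4) = ["n3", "n7"]

Answer: ["n3", "n7"]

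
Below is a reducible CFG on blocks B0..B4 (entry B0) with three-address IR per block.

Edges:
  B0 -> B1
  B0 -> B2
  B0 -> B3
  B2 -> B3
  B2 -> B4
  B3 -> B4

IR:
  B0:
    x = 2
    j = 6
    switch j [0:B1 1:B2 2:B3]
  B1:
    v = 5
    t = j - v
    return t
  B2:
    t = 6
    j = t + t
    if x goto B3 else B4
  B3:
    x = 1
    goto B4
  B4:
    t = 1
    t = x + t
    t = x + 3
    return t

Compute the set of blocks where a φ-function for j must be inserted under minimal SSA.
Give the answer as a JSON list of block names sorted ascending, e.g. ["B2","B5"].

idom tree: B1←B0 B2←B0 B3←B0 B4←B0
Dom at joins:
  B3: preds {B0,B2}: {B0} ∩ {B0,B2} = {B0}; idom=B0
  B4: preds {B2,B3}: {B0,B2} ∩ {B0,B3} = {B0}; idom=B0

DF walk-up:
  join B3 pred B0: · stop@B0
  join B3 pred B2: B2 stop@B0
  join B4 pred B2: B2 stop@B0
  join B4 pred B3: B3 stop@B0
  B0: DF=∅
  B1: DF=∅
  B2: DF={B3,B4}
  B3: DF={B4}
  B4: DF=∅

φ for j: defs {B0,B2}
  DF⁺ = {B3,B4}

Answer: ["B3", "B4"]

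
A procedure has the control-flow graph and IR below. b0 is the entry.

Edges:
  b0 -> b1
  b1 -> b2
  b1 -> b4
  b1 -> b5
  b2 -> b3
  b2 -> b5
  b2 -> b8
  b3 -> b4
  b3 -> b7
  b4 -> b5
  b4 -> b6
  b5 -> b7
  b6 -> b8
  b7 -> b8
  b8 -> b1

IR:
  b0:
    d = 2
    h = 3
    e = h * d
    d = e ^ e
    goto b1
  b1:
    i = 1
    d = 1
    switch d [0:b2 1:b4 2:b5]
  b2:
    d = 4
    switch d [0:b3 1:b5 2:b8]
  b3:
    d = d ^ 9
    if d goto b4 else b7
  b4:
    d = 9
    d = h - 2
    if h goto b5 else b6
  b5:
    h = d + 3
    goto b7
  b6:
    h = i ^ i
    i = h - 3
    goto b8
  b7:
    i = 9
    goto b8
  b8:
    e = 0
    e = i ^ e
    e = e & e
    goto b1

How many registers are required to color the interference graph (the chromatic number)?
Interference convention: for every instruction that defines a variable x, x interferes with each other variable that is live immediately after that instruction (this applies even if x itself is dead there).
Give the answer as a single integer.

Answer: 3

Analysis:
Block summaries:
  b0: {d,e,h} / ∅
  b1: {d,i} / ∅
  b2: {d} / ∅
  b3: {d} / {d}
  b4: {d} / {h}
  b5: {h} / {d}
  b6: {h,i} / {i}
  b7: {i} / ∅
  b8: {e} / {i}

Liveness:
  live b0: ∅→{h}
  live b1: {h}→{d,h,i}
  live b2: {h,i}→{d,h,i}
  live b3: {d,h,i}→{h,i}
  live b4: {h,i}→{d,i}
  live b5: {d}→{h}
  live b6: {i}→{h,i}
  live b7: {h}→{h,i}
  live b8: {h,i}→{h}

Interfere edges:
  d: {h,i}
  e: {h,i}
  h: {d,e,i}
  i: {d,e,h}

Registers:
  {d,h,i} pairwise interfere (3-clique) ⇒ χ ≥ 3
  3-colouring: R0={h}  R1={i}  R2={d,e}
  χ = 3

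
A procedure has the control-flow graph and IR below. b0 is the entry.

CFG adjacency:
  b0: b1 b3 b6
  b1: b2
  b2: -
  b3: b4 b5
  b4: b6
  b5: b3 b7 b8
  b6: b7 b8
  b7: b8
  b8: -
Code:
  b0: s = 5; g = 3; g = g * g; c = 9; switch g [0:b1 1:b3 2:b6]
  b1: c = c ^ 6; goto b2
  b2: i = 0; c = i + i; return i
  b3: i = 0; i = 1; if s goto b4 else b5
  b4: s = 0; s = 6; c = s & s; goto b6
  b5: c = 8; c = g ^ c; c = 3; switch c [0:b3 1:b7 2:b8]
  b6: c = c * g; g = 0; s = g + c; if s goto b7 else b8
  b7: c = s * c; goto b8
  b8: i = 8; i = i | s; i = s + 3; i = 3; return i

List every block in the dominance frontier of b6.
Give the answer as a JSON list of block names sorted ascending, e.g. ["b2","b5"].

idom tree: b1←b0 b2←b1 b3←b0 b4←b3 b5←b3 b6←b0 b7←b0 b8←b0
Join-block Dom:
  b3: preds {b0,b5}: {b0} ∩ {b0,b3,b5} = {b0}; idom=b0
  b6: preds {b0,b4}: {b0} ∩ {b0,b3,b4} = {b0}; idom=b0
  b7: preds {b5,b6}: {b0,b3,b5} ∩ {b0,b6} = {b0}; idom=b0
  b8: preds {b5,b6,b7}: {b0,b3,b5} ∩ {b0,b6} ∩ {b0,b7} = {b0}; idom=b0

DF walk-up:
  join b3 pred b0: · stop@b0
  join b3 pred b5: b5→b3 stop@b0
  join b6 pred b0: · stop@b0
  join b6 pred b4: b4→b3 stop@b0
  join b7 pred b5: b5→b3 stop@b0
  join b7 pred b6: b6 stop@b0
  join b8 pred b5: b5→b3 stop@b0
  join b8 pred b6: b6 stop@b0
  join b8 pred b7: b7 stop@b0
  DF(b0)=∅
  DF(b1)=∅
  DF(b2)=∅
  DF(b3)={b3,b6,b7,b8}
  DF(b4)={b6}
  DF(b5)={b3,b7,b8}
  DF(b6)={b7,b8}
  DF(b7)={b8}
  DF(b8)=∅

DF(b6) = ["b7", "b8"]

Answer: ["b7", "b8"]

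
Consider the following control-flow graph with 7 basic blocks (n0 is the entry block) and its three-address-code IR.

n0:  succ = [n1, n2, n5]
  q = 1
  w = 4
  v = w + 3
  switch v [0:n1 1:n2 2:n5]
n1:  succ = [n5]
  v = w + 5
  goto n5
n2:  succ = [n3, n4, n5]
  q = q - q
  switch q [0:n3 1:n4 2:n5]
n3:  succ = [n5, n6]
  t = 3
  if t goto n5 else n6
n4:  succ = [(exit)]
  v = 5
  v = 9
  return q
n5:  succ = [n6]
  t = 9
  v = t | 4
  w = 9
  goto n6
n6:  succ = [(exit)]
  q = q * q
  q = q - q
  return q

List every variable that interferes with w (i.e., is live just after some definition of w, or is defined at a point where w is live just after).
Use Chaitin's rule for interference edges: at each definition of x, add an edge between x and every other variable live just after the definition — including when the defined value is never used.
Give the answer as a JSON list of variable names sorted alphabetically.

def/use:
  n0: {q,v,w} / ∅
  n1: {v} / {w}
  n2: {q} / {q}
  n3: {t} / ∅
  n4: {v} / {q}
  n5: {t,v,w} / ∅
  n6: {q} / {q}

Liveness:
  n0: in=∅ out={q,w}
  n1: in={q,w} out={q}
  n2: in={q} out={q}
  n3: in={q} out={q}
  n4: in={q} out=∅
  n5: in={q} out={q}
  n6: in={q} out=∅

Interfere edges:
  q — {t,v,w}
  t — {q}
  v — {q,w}
  w — {q,v}

N(w) = ["q", "v"]

Answer: ["q", "v"]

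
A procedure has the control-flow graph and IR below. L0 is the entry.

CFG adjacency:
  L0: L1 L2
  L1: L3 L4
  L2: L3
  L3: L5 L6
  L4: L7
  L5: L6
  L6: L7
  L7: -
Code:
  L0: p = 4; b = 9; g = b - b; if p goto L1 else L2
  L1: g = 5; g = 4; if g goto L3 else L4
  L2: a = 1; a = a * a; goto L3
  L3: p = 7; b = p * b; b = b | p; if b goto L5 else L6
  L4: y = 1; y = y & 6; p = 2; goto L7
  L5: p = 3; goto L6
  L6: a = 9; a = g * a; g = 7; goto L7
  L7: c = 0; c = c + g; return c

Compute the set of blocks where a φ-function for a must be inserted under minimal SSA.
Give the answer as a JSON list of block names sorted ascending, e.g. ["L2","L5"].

idom tree: L1←L0 L2←L0 L3←L0 L4←L1 L5←L3 L6←L3 L7←L0
Dom∩ at merges:
  L3: preds {L1,L2}: {L0,L1} ∩ {L0,L2} = {L0}; idom=L0
  L6: preds {L3,L5}: {L0,L3} ∩ {L0,L3,L5} = {L0,L3}; idom=L3
  L7: preds {L4,L6}: {L0,L1,L4} ∩ {L0,L3,L6} = {L0}; idom=L0

DF derivation:
  L3←L1: walk L1 to L0
  L3←L2: walk L2 to L0
  L6←L3: walk · to L3
  L6←L5: walk L5 to L3
  L7←L4: walk L4→L1 to L0
  L7←L6: walk L6→L3 to L0
  L0: DF=∅
  L1: DF={L3,L7}
  L2: DF={L3}
  L3: DF={L7}
  L4: DF={L7}
  L5: DF={L6}
  L6: DF={L7}
  L7: DF=∅

φ for a: defs {L2,L6}
  DF⁺ = {L3,L7}

Answer: ["L3", "L7"]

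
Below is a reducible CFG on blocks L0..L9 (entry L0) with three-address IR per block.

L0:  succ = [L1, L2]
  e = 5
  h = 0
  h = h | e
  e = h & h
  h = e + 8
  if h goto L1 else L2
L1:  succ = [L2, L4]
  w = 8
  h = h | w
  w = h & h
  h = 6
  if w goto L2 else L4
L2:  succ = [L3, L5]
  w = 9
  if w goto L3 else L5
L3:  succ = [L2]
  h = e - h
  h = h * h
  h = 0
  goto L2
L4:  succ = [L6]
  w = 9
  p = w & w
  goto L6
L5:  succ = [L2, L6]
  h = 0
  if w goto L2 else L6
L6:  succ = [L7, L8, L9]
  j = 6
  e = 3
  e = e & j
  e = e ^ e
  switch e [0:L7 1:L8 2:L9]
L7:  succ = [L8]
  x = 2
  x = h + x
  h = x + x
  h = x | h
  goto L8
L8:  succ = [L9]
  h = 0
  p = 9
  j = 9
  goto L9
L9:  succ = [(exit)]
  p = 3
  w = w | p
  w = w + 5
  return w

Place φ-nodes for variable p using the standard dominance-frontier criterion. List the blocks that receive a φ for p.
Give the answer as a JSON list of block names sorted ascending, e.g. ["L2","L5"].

Answer: ["L6", "L9"]

Derivation:
idom tree: L1←L0 L2←L0 L3←L2 L4←L1 L5←L2 L6←L0 L7←L6 L8←L6 L9←L6
Join-block Dom:
  L2: preds {L0,L1,L3,L5}: {L0} ∩ {L0,L1} ∩ {L0,L2,L3} ∩ {L0,L2,L5} = {L0}; idom=L0
  L6: preds {L4,L5}: {L0,L1,L4} ∩ {L0,L2,L5} = {L0}; idom=L0
  L8: preds {L6,L7}: {L0,L6} ∩ {L0,L6,L7} = {L0,L6}; idom=L6
  L9: preds {L6,L8}: {L0,L6} ∩ {L0,L6,L8} = {L0,L6}; idom=L6

DF derivation:
  L2←L0: walk · to L0
  L2←L1: walk L1 to L0
  L2←L3: walk L3→L2 to L0
  L2←L5: walk L5→L2 to L0
  L6←L4: walk L4→L1 to L0
  L6←L5: walk L5→L2 to L0
  L8←L6: walk · to L6
  L8←L7: walk L7 to L6
  L9←L6: walk · to L6
  L9←L8: walk L8 to L6
  DF(L0)=∅
  DF(L1)={L2,L6}
  DF(L2)={L2,L6}
  DF(L3)={L2}
  DF(L4)={L6}
  DF(L5)={L2,L6}
  DF(L6)=∅
  DF(L7)={L8}
  DF(L8)={L9}
  DF(L9)=∅

φ for p: defs {L4,L8,L9}
  DF⁺ = {L6,L9}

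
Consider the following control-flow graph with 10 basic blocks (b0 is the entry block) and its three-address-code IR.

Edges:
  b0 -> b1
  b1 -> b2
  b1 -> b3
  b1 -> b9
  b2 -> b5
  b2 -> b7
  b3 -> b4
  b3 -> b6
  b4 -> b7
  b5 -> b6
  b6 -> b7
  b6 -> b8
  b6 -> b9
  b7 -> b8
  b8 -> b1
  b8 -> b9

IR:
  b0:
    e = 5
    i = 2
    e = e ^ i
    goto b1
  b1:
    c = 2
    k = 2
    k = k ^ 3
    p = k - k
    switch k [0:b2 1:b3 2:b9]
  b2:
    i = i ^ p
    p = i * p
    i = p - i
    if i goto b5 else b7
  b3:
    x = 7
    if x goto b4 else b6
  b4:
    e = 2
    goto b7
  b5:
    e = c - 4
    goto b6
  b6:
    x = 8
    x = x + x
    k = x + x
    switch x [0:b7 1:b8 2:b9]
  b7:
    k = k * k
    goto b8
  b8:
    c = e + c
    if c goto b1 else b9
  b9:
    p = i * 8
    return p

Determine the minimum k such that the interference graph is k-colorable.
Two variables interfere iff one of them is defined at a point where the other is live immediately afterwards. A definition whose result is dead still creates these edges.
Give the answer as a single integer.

Answer: 5

Derivation:
Per-block:
  b0: {e,i} / ∅
  b1: {c,k,p} / ∅
  b2: {i,p} / {i,p}
  b3: {x} / ∅
  b4: {e} / ∅
  b5: {e} / {c}
  b6: {k,x} / ∅
  b7: {k} / {k}
  b8: {c} / {c,e}
  b9: {p} / {i}

Liveness:
  b0: in=∅ out={e,i}
  b1: in={e,i} out={c,e,i,k,p}
  b2: in={c,e,i,k,p} out={c,e,i,k}
  b3: in={c,e,i,k} out={c,e,i,k}
  b4: in={c,i,k} out={c,e,i,k}
  b5: in={c,i} out={c,e,i}
  b6: in={c,e,i} out={c,e,i,k}
  b7: in={c,e,i,k} out={c,e,i}
  b8: in={c,e,i} out={e,i}
  b9: in={i} out=∅

Conflict graph:
  c — {e,i,k,p,x}
  e — {c,i,k,p,x}
  i — {c,e,k,p,x}
  k — {c,e,i,p,x}
  p — {c,e,i,k}
  x — {c,e,i,k}

Chromatic number:
  lower bound: {c,e,i,k,p} mutually conflict ⇒ χ ≥ 5
  5-colouring: R0={c}  R1={e}  R2={i}  R3={k}  R4={p,x}
  χ = 5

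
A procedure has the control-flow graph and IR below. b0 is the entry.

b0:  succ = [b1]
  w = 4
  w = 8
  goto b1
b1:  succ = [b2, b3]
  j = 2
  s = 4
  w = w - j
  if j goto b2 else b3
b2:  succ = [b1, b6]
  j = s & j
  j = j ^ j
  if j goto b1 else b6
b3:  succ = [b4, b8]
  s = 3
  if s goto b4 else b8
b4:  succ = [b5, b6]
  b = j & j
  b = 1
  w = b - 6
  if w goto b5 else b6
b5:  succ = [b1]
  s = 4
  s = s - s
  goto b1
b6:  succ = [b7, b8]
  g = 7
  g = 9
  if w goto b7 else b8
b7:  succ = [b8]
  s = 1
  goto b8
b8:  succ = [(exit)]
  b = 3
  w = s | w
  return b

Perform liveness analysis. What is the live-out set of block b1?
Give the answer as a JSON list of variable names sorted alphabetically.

Answer: ["j", "s", "w"]

Analysis:
Block summaries:
  b0: {w} / ∅
  b1: {j,s,w} / {w}
  b2: {j} / {j,s}
  b3: {s} / ∅
  b4: {b,w} / {j}
  b5: {s} / ∅
  b6: {g} / {w}
  b7: {s} / ∅
  b8: {b,w} / {s,w}

Liveness:
  b0 li=∅ lo={w}
  b1 li={w} lo={j,s,w}
  b2 li={j,s,w} lo={s,w}
  b3 li={j,w} lo={j,s,w}
  b4 li={j,s} lo={s,w}
  b5 li={w} lo={w}
  b6 li={s,w} lo={s,w}
  b7 li={w} lo={s,w}
  b8 li={s,w} lo=∅

live-out(b1) = ["j", "s", "w"]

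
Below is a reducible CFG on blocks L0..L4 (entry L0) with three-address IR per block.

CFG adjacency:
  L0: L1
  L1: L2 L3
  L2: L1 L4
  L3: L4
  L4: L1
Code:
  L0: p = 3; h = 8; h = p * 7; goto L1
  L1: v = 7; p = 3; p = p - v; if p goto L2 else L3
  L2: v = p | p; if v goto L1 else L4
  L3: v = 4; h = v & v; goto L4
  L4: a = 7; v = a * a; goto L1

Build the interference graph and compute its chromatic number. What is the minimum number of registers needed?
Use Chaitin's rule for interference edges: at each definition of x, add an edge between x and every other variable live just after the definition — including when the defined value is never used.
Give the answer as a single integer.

Per-block:
  L0: {h,p} / ∅
  L1: {p,v} / ∅
  L2: {v} / {p}
  L3: {h,v} / ∅
  L4: {a,v} / ∅

Liveness:
  live L0: ∅→∅
  live L1: ∅→{p}
  live L2: {p}→∅
  live L3: ∅→∅
  live L4: ∅→∅

Conflict graph:
  a: ∅
  h: {p}
  p: {h,v}
  v: {p}

Chromatic number:
  lower bound: {h,p} mutually conflict ⇒ χ ≥ 2
  assign a→r0 h→r1 p→r0 v→r1 — no edge inside a register ⇒ χ ≤ 2
  χ = 2

Answer: 2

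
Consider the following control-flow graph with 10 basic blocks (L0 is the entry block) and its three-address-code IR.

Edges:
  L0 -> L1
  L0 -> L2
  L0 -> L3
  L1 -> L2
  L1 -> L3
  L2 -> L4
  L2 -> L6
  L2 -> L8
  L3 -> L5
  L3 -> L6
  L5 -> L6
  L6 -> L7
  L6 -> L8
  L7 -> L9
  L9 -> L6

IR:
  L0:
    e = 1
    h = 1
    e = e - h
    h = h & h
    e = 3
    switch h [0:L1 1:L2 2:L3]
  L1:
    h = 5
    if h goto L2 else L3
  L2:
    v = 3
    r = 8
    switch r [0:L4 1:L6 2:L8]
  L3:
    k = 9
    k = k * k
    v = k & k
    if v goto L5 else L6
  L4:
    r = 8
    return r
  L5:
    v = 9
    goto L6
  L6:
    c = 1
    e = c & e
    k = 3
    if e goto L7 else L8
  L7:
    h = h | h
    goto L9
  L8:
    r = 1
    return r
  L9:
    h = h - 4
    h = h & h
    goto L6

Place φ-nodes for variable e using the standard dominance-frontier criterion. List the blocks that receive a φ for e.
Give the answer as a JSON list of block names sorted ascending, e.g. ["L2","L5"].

Answer: ["L6", "L8"]

Analysis:
idom tree: L1←L0 L2←L0 L3←L0 L4←L2 L5←L3 L6←L0 L7←L6 L8←L0 L9←L7
Dom∩ at merges:
  L2: preds {L0,L1}: {L0} ∩ {L0,L1} = {L0}; idom=L0
  L3: preds {L0,L1}: {L0} ∩ {L0,L1} = {L0}; idom=L0
  L6: preds {L2,L3,L5,L9}: {L0,L2} ∩ {L0,L3} ∩ {L0,L3,L5} ∩ {L0,L6,L7,L9} = {L0}; idom=L0
  L8: preds {L2,L6}: {L0,L2} ∩ {L0,L6} = {L0}; idom=L0

DF walk-up:
  L2←L0: walk · to L0
  L2←L1: walk L1 to L0
  L3←L0: walk · to L0
  L3←L1: walk L1 to L0
  L6←L2: walk L2 to L0
  L6←L3: walk L3 to L0
  L6←L5: walk L5→L3 to L0
  L6←L9: walk L9→L7→L6 to L0
  L8←L2: walk L2 to L0
  L8←L6: walk L6 to L0
  L0: DF=∅
  L1: DF={L2,L3}
  L2: DF={L6,L8}
  L3: DF={L6}
  L4: DF=∅
  L5: DF={L6}
  L6: DF={L6,L8}
  L7: DF={L6}
  L8: DF=∅
  L9: DF={L6}

φ for e: defs {L0,L6}
  DF⁺ = {L6,L8}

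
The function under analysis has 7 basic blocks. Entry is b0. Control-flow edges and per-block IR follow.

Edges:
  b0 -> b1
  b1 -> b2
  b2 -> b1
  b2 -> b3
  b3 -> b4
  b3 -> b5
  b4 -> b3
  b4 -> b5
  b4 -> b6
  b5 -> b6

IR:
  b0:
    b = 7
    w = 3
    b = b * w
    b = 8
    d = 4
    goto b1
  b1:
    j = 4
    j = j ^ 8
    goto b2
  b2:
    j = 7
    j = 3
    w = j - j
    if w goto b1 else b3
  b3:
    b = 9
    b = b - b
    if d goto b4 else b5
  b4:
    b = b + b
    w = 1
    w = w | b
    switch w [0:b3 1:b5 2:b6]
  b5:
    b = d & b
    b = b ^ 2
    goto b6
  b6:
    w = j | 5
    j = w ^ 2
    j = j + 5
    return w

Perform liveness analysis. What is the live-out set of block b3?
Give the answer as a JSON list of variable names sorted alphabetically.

def/use:
  b0 def {b,d,w} use ∅
  b1 def {j} use ∅
  b2 def {j,w} use ∅
  b3 def {b} use {d}
  b4 def {b,w} use {b}
  b5 def {b} use {b,d}
  b6 def {j,w} use {j}

Live sets:
  b0: in=∅ out={d}
  b1: in={d} out={d}
  b2: in={d} out={d,j}
  b3: in={d,j} out={b,d,j}
  b4: in={b,d,j} out={b,d,j}
  b5: in={b,d,j} out={j}
  b6: in={j} out=∅

live-out(b3) = ["b", "d", "j"]

Answer: ["b", "d", "j"]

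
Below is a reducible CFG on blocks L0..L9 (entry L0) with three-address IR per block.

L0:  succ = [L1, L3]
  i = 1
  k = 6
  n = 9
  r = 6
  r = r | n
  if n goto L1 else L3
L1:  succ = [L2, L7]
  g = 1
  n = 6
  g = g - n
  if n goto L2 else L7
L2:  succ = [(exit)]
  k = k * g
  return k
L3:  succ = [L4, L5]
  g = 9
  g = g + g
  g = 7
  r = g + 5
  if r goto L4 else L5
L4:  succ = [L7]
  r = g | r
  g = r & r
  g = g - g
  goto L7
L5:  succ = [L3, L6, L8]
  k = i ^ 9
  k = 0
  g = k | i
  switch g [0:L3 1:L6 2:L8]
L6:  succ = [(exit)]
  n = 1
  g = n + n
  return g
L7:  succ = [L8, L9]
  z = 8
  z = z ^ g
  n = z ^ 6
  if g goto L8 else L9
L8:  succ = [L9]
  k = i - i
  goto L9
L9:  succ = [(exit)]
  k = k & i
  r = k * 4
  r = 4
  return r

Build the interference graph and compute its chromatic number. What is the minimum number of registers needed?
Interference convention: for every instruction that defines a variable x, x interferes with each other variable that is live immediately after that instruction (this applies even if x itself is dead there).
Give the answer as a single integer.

def/use:
  L0: def={i,k,n,r} ue=∅
  L1: def={g,n} ue=∅
  L2: def={k} ue={g,k}
  L3: def={g,r} ue=∅
  L4: def={g,r} ue={g,r}
  L5: def={g,k} ue={i}
  L6: def={g,n} ue=∅
  L7: def={n,z} ue={g}
  L8: def={k} ue={i}
  L9: def={k,r} ue={i,k}

Live sets:
  L0: in=∅ out={i,k}
  L1: in={i,k} out={g,i,k}
  L2: in={g,k} out=∅
  L3: in={i,k} out={g,i,k,r}
  L4: in={g,i,k,r} out={g,i,k}
  L5: in={i} out={i,k}
  L6: in=∅ out=∅
  L7: in={g,i,k} out={i,k}
  L8: in={i} out={i,k}
  L9: in={i,k} out=∅

Interference:
  g↔{i,k,n,r,z}
  i↔{g,k,n,r,z}
  k↔{g,i,n,r,z}
  n↔{g,i,k,r}
  r↔{g,i,k,n}
  z↔{g,i,k}

Chromatic number:
  clique {g,i,k,n,r} ⇒ need ≥ 5
  assign g→R0 i→R1 k→R2 n→R3 r→R4 z→R3 — no edge inside a register ⇒ χ ≤ 5
  χ = 5

Answer: 5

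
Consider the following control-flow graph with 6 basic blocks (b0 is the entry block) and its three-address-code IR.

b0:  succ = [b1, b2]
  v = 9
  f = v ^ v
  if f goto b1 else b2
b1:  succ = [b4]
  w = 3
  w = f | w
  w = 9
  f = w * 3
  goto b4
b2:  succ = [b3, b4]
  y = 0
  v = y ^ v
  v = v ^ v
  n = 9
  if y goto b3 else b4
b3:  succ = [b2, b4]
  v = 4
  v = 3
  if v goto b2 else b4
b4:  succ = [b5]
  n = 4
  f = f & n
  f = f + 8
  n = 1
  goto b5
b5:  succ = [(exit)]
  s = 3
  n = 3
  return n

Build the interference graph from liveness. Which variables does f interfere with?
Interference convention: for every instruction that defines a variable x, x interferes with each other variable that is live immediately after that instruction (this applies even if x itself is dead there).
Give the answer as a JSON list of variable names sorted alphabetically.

Block summaries:
  b0 def {f,v} use ∅
  b1 def {f,w} use {f}
  b2 def {n,v,y} use {v}
  b3 def {v} use ∅
  b4 def {f,n} use {f}
  b5 def {n,s} use ∅

Live sets:
  b0: in=∅ out={f,v}
  b1: in={f} out={f}
  b2: in={f,v} out={f}
  b3: in={f} out={f,v}
  b4: in={f} out=∅
  b5: in=∅ out=∅

Conflict graph:
  f↔{n,v,w,y}
  n↔{f,y}
  s↔∅
  v↔{f,y}
  w↔{f}
  y↔{f,n,v}

N(f) = ["n", "v", "w", "y"]

Answer: ["n", "v", "w", "y"]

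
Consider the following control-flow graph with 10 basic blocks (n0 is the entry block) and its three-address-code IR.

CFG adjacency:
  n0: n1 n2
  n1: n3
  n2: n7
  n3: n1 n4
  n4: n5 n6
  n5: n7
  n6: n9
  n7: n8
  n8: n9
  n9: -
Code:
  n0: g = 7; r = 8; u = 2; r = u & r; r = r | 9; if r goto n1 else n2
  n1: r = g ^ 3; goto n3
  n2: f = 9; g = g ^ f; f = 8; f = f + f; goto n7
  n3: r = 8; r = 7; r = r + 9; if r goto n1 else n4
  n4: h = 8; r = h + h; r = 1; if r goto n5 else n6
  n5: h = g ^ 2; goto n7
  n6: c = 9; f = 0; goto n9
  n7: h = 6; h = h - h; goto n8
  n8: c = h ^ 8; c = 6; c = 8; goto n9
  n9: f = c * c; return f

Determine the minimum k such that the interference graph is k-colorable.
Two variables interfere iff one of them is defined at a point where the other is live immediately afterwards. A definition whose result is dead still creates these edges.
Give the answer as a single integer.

Per-block:
  n0: def={g,r,u} ue=∅
  n1: def={r} ue={g}
  n2: def={f,g} ue={g}
  n3: def={r} ue=∅
  n4: def={h,r} ue=∅
  n5: def={h} ue={g}
  n6: def={c,f} ue=∅
  n7: def={h} ue=∅
  n8: def={c} ue={h}
  n9: def={f} ue={c}

Live sets:
  n0 li=∅ lo={g}
  n1 li={g} lo={g}
  n2 li={g} lo=∅
  n3 li={g} lo={g}
  n4 li={g} lo={g}
  n5 li={g} lo=∅
  n6 li=∅ lo={c}
  n7 li=∅ lo={h}
  n8 li={h} lo={c}
  n9 li={c} lo=∅

Conflict graph:
  c↔{f}
  f↔{c,g}
  g↔{f,h,r,u}
  h↔{g}
  r↔{g,u}
  u↔{g,r}

Registers:
  {g,r,u} pairwise interfere (3-clique) ⇒ χ ≥ 3
  assign c→r0 f→r1 g→r0 h→r1 r→r1 u→r2 — no edge inside a register ⇒ χ ≤ 3
  χ = 3

Answer: 3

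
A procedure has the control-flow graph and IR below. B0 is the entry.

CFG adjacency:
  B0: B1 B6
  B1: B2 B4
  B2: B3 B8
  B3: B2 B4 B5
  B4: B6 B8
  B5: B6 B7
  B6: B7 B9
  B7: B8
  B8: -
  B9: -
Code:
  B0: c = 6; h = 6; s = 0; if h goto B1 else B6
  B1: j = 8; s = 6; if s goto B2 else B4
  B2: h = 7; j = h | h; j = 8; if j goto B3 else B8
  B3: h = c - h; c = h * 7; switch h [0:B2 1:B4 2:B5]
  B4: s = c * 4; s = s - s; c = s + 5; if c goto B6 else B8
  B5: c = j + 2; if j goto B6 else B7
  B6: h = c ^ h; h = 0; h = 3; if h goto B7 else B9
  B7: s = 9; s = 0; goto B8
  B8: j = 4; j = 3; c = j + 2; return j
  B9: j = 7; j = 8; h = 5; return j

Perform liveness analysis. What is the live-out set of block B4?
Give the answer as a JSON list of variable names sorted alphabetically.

Answer: ["c", "h"]

Derivation:
Block summaries:
  B0 def {c,h,s} use ∅
  B1 def {j,s} use ∅
  B2 def {h,j} use ∅
  B3 def {c,h} use {c,h}
  B4 def {c,s} use {c}
  B5 def {c} use {j}
  B6 def {h} use {c,h}
  B7 def {s} use ∅
  B8 def {c,j} use ∅
  B9 def {h,j} use ∅

Backward fixpoint:
  live B0: ∅→{c,h}
  live B1: {c,h}→{c,h}
  live B2: {c}→{c,h,j}
  live B3: {c,h,j}→{c,h,j}
  live B4: {c,h}→{c,h}
  live B5: {h,j}→{c,h}
  live B6: {c,h}→∅
  live B7: ∅→∅
  live B8: ∅→∅
  live B9: ∅→∅

live-out(B4) = ["c", "h"]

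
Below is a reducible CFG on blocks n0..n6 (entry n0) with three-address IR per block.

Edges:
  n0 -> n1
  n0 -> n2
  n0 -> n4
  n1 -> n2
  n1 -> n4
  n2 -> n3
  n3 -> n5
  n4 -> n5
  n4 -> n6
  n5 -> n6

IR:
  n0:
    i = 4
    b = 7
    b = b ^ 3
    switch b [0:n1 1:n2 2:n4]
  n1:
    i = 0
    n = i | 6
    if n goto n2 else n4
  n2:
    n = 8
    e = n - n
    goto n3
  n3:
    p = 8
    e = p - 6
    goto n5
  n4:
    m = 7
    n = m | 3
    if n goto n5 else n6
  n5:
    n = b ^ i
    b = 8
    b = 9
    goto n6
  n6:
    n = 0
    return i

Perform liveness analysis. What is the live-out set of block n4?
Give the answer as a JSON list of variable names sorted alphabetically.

Per-block:
  n0 def {b,i} use ∅
  n1 def {i,n} use ∅
  n2 def {e,n} use ∅
  n3 def {e,p} use ∅
  n4 def {m,n} use ∅
  n5 def {b,n} use {b,i}
  n6 def {n} use {i}

Liveness:
  n0: in=∅ out={b,i}
  n1: in={b} out={b,i}
  n2: in={b,i} out={b,i}
  n3: in={b,i} out={b,i}
  n4: in={b,i} out={b,i}
  n5: in={b,i} out={i}
  n6: in={i} out=∅

live-out(n4) = ["b", "i"]

Answer: ["b", "i"]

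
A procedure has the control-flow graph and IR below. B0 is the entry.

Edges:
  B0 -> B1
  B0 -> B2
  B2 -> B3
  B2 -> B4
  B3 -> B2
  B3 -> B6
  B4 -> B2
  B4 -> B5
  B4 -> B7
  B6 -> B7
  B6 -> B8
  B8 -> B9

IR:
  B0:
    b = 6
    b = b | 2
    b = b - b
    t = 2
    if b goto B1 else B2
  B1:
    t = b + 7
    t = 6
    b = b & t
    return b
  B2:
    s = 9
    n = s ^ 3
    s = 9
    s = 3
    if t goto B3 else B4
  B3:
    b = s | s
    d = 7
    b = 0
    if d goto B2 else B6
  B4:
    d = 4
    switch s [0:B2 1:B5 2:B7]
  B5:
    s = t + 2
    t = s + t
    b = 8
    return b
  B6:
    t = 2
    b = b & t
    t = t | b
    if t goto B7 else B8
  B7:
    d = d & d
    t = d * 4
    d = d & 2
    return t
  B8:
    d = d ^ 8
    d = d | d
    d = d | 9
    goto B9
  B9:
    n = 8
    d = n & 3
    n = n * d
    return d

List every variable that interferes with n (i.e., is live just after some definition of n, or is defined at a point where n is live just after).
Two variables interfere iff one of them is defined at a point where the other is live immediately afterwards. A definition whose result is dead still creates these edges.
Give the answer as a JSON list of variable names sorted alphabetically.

Answer: ["d", "t"]

Analysis:
Per-block:
  B0: def={b,t} ue=∅
  B1: def={b,t} ue={b}
  B2: def={n,s} ue={t}
  B3: def={b,d} ue={s}
  B4: def={d} ue={s}
  B5: def={b,s,t} ue={t}
  B6: def={b,t} ue={b}
  B7: def={d,t} ue={d}
  B8: def={d} ue={d}
  B9: def={d,n} ue=∅

Liveness:
  B0 li=∅ lo={b,t}
  B1 li={b} lo=∅
  B2 li={t} lo={s,t}
  B3 li={s,t} lo={b,d,t}
  B4 li={s,t} lo={d,t}
  B5 li={t} lo=∅
  B6 li={b,d} lo={d}
  B7 li={d} lo=∅
  B8 li={d} lo=∅
  B9 li=∅ lo=∅

Interfere edges:
  b↔{d,t}
  d↔{b,n,s,t}
  n↔{d,t}
  s↔{d,t}
  t↔{b,d,n,s}

N(n) = ["d", "t"]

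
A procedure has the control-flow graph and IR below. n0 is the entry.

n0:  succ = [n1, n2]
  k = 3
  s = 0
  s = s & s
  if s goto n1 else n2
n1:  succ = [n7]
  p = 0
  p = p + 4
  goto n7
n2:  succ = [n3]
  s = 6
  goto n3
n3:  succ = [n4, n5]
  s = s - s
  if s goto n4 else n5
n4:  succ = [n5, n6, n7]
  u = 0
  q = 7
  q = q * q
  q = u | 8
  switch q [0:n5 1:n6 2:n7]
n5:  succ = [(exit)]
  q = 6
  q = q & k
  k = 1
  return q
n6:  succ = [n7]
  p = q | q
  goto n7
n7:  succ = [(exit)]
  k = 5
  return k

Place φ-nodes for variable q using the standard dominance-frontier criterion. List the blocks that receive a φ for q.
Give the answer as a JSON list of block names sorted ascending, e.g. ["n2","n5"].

idom tree: n1←n0 n2←n0 n3←n2 n4←n3 n5←n3 n6←n4 n7←n0
Dom at joins:
  n5: preds {n3,n4}: {n0,n2,n3} ∩ {n0,n2,n3,n4} = {n0,n2,n3}; idom=n3
  n7: preds {n1,n4,n6}: {n0,n1} ∩ {n0,n2,n3,n4} ∩ {n0,n2,n3,n4,n6} = {n0}; idom=n0

DF derivation:
  n5←n3: walk · to n3
  n5←n4: walk n4 to n3
  n7←n1: walk n1 to n0
  n7←n4: walk n4→n3→n2 to n0
  n7←n6: walk n6→n4→n3→n2 to n0
  n0: DF=∅
  n1: DF={n7}
  n2: DF={n7}
  n3: DF={n7}
  n4: DF={n5,n7}
  n5: DF=∅
  n6: DF={n7}
  n7: DF=∅

φ for q: defs {n4,n5}
  DF⁺ = {n5,n7}

Answer: ["n5", "n7"]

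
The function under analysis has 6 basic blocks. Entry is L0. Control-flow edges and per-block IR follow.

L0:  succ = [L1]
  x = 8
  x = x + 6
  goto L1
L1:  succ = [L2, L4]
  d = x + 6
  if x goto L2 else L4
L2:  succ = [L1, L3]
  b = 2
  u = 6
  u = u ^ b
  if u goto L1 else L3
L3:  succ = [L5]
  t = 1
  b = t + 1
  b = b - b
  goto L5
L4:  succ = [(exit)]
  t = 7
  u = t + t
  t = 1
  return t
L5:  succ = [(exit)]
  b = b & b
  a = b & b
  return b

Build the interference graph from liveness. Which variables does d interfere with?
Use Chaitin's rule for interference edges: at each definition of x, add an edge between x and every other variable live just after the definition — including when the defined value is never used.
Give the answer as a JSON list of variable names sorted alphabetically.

Answer: ["x"]

Derivation:
Block summaries:
  L0: {x} / ∅
  L1: {d} / {x}
  L2: {b,u} / ∅
  L3: {b,t} / ∅
  L4: {t,u} / ∅
  L5: {a,b} / {b}

Liveness:
  live L0: ∅→{x}
  live L1: {x}→{x}
  live L2: {x}→{x}
  live L3: ∅→{b}
  live L4: ∅→∅
  live L5: {b}→∅

Interfere edges:
  a↔{b}
  b↔{a,u,x}
  d↔{x}
  t↔∅
  u↔{b,x}
  x↔{b,d,u}

N(d) = ["x"]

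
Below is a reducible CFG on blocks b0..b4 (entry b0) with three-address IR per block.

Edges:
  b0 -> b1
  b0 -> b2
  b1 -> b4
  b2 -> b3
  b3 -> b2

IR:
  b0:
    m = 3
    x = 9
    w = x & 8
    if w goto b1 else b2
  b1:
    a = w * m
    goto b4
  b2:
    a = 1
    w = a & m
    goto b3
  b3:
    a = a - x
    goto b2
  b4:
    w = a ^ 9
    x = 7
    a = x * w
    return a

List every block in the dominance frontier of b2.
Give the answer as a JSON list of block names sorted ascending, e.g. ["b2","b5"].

idom tree: b1←b0 b2←b0 b3←b2 b4←b1
Join-block Dom:
  b2: preds {b0,b3}: {b0} ∩ {b0,b2,b3} = {b0}; idom=b0

DF derivation:
  b2←b0: walk · to b0
  b2←b3: walk b3→b2 to b0
  b0: DF=∅
  b1: DF=∅
  b2: DF={b2}
  b3: DF={b2}
  b4: DF=∅

DF(b2) = ["b2"]

Answer: ["b2"]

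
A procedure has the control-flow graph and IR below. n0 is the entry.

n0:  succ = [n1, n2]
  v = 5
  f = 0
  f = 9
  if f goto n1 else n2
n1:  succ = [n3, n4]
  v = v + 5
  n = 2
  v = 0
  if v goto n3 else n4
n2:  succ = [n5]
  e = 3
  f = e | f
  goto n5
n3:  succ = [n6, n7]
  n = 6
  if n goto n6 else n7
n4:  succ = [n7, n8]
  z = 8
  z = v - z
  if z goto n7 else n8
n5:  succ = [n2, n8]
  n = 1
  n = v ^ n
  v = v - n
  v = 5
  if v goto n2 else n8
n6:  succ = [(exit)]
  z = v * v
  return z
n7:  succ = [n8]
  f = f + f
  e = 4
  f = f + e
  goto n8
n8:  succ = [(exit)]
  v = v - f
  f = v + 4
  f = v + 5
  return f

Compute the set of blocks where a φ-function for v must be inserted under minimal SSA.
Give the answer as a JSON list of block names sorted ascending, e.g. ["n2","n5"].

idom tree: n1←n0 n2←n0 n3←n1 n4←n1 n5←n2 n6←n3 n7←n1 n8←n0
Dom∩ at merges:
  n2: preds {n0,n5}: {n0} ∩ {n0,n2,n5} = {n0}; idom=n0
  n7: preds {n3,n4}: {n0,n1,n3} ∩ {n0,n1,n4} = {n0,n1}; idom=n1
  n8: preds {n4,n5,n7}: {n0,n1,n4} ∩ {n0,n2,n5} ∩ {n0,n1,n7} = {n0}; idom=n0

DF derivation:
  n2←n0: walk · to n0
  n2←n5: walk n5→n2 to n0
  n7←n3: walk n3 to n1
  n7←n4: walk n4 to n1
  n8←n4: walk n4→n1 to n0
  n8←n5: walk n5→n2 to n0
  n8←n7: walk n7→n1 to n0
  n0 → ∅
  n1 → {n8}
  n2 → {n2,n8}
  n3 → {n7}
  n4 → {n7,n8}
  n5 → {n2,n8}
  n6 → ∅
  n7 → {n8}
  n8 → ∅

φ for v: defs {n0,n1,n5,n8}
  DF⁺ = {n2,n8}

Answer: ["n2", "n8"]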